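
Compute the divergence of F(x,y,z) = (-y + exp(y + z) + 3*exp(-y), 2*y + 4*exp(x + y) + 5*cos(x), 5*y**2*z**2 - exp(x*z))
-x*exp(x*z) + 10*y**2*z + 4*exp(x + y) + 2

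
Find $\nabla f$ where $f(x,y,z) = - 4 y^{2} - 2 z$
(0, -8*y, -2)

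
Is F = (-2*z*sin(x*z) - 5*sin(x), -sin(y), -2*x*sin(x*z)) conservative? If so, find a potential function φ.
Yes, F is conservative. φ = 5*cos(x) + cos(y) + 2*cos(x*z)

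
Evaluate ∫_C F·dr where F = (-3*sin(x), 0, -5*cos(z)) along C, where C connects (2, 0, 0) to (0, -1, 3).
-5*sin(3) - 3*cos(2) + 3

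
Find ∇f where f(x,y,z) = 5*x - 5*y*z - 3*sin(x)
(5 - 3*cos(x), -5*z, -5*y)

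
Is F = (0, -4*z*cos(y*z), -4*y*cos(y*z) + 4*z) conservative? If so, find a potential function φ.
Yes, F is conservative. φ = 2*z**2 - 4*sin(y*z)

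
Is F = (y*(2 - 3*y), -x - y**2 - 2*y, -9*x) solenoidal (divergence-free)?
No, ∇·F = -2*y - 2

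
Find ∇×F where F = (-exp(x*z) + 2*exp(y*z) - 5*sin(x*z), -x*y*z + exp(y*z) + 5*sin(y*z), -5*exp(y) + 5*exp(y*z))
(x*y - y*exp(y*z) - 5*y*cos(y*z) + 5*z*exp(y*z) - 5*exp(y), -x*exp(x*z) - 5*x*cos(x*z) + 2*y*exp(y*z), z*(-y - 2*exp(y*z)))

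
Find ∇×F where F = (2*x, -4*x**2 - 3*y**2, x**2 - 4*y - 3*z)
(-4, -2*x, -8*x)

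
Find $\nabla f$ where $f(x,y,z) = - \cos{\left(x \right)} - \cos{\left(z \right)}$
(sin(x), 0, sin(z))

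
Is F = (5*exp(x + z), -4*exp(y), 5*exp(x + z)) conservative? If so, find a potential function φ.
Yes, F is conservative. φ = -4*exp(y) + 5*exp(x + z)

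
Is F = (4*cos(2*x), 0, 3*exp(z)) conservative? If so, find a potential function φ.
Yes, F is conservative. φ = 3*exp(z) + 2*sin(2*x)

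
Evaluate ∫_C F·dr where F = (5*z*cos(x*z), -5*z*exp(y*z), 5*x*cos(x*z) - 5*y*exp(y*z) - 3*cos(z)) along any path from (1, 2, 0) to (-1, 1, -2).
-5*exp(-2) + 5 + 8*sin(2)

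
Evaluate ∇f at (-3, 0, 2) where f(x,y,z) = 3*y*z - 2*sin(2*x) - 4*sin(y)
(-4*cos(6), 2, 0)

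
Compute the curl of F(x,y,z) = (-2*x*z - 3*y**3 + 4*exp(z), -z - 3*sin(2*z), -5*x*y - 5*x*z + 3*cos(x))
(-5*x + 6*cos(2*z) + 1, -2*x + 5*y + 5*z + 4*exp(z) + 3*sin(x), 9*y**2)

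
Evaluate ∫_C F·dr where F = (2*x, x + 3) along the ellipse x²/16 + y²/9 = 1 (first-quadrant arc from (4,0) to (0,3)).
-7 + 3*pi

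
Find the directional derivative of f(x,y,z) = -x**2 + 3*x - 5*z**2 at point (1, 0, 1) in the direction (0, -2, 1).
-2*sqrt(5)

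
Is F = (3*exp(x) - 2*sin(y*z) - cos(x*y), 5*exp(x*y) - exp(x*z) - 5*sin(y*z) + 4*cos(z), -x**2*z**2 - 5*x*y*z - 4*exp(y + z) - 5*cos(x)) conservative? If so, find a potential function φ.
No, ∇×F = (-5*x*z + x*exp(x*z) + 5*y*cos(y*z) - 4*exp(y + z) + 4*sin(z), 2*x*z**2 + 5*y*z - 2*y*cos(y*z) - 5*sin(x), -x*sin(x*y) + 5*y*exp(x*y) - z*exp(x*z) + 2*z*cos(y*z)) ≠ 0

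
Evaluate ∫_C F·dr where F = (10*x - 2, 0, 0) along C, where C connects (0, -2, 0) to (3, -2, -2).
39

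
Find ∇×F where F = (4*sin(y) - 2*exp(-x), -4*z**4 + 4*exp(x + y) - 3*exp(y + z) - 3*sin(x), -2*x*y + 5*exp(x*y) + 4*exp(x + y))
(5*x*exp(x*y) - 2*x + 16*z**3 + 4*exp(x + y) + 3*exp(y + z), -5*y*exp(x*y) + 2*y - 4*exp(x + y), 4*exp(x + y) - 3*cos(x) - 4*cos(y))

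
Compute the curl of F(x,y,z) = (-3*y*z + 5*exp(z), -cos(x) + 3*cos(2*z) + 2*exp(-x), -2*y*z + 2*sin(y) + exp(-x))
(-2*z + 6*sin(2*z) + 2*cos(y), -3*y + 5*exp(z) + exp(-x), 3*z + sin(x) - 2*exp(-x))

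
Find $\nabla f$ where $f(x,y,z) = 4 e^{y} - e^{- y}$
(0, 4*exp(y) + exp(-y), 0)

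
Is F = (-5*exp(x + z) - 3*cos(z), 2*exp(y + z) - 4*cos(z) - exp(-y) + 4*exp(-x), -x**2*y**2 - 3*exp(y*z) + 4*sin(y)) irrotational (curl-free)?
No, ∇×F = (-2*x**2*y - 3*z*exp(y*z) - 2*exp(y + z) - 4*sin(z) + 4*cos(y), 2*x*y**2 - 5*exp(x + z) + 3*sin(z), -4*exp(-x))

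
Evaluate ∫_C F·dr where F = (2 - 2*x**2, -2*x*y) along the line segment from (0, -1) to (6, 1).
-136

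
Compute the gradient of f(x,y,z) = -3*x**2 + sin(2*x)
(-6*x + 2*cos(2*x), 0, 0)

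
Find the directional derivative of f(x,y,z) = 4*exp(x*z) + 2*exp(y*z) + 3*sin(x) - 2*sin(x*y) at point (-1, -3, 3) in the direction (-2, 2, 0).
sqrt(2)*(-3*exp(9)*cos(1) - 12*exp(6) + 6 - 4*exp(9)*cos(3))*exp(-9)/2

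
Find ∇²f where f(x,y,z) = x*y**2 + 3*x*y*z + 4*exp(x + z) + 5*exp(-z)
2*x + 8*exp(x + z) + 5*exp(-z)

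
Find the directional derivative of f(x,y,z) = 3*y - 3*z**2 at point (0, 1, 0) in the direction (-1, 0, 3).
0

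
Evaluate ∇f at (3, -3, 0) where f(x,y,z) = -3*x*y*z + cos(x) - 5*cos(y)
(-sin(3), -5*sin(3), 27)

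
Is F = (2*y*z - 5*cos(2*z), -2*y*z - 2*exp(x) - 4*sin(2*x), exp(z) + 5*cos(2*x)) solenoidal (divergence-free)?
No, ∇·F = -2*z + exp(z)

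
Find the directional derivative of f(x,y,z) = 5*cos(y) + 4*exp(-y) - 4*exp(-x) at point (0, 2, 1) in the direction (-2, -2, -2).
sqrt(3)*(-4*exp(2) + 4 + 5*exp(2)*sin(2))*exp(-2)/3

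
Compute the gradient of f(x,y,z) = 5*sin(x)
(5*cos(x), 0, 0)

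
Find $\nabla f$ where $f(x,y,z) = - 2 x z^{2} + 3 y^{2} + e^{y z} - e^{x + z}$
(-2*z**2 - exp(x + z), 6*y + z*exp(y*z), -4*x*z + y*exp(y*z) - exp(x + z))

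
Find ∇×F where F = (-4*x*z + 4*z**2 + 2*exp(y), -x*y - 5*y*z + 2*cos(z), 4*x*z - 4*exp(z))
(5*y + 2*sin(z), -4*x + 4*z, -y - 2*exp(y))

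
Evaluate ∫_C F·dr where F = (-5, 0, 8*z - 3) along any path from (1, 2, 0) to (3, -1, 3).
17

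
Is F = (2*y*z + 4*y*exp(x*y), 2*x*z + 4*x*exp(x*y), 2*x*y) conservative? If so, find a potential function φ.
Yes, F is conservative. φ = 2*x*y*z + 4*exp(x*y)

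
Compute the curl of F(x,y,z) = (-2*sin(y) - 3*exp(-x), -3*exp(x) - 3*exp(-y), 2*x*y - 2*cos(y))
(2*x + 2*sin(y), -2*y, -3*exp(x) + 2*cos(y))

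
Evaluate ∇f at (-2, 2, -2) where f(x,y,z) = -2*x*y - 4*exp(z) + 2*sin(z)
(-4, 4, 2*cos(2) - 4*exp(-2))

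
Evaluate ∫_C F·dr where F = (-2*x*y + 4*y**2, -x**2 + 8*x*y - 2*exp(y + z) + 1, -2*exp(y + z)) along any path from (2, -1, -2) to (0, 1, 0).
-10 - 2*E + 2*exp(-3)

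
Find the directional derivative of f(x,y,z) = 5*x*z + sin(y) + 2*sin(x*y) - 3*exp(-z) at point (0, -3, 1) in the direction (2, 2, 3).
sqrt(17)*(2*E*(-1 + cos(3)) + 9)*exp(-1)/17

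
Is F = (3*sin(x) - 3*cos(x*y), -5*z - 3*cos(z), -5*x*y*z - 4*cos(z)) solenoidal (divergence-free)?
No, ∇·F = -5*x*y + 3*y*sin(x*y) + 4*sin(z) + 3*cos(x)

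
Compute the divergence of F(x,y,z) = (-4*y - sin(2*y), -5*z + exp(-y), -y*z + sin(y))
-y - exp(-y)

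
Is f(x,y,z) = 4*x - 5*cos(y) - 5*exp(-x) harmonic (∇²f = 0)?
No, ∇²f = 5*cos(y) - 5*exp(-x)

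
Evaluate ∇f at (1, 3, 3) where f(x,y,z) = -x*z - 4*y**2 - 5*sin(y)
(-3, -24 - 5*cos(3), -1)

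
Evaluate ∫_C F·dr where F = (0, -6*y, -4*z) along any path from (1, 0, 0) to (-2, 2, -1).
-14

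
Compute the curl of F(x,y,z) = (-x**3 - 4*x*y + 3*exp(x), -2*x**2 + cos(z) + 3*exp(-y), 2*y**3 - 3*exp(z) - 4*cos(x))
(6*y**2 + sin(z), -4*sin(x), 0)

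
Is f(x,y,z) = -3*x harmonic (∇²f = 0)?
Yes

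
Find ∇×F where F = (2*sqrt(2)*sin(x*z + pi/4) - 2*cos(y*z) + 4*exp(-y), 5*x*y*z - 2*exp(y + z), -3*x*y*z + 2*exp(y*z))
(-5*x*y - 3*x*z + 2*z*exp(y*z) + 2*exp(y + z), 2*sqrt(2)*x*cos(x*z + pi/4) + 3*y*z + 2*y*sin(y*z), 5*y*z - 2*z*sin(y*z) + 4*exp(-y))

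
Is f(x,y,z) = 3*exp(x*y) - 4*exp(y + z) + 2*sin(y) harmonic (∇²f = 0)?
No, ∇²f = 3*x**2*exp(x*y) + 3*y**2*exp(x*y) - 8*exp(y + z) - 2*sin(y)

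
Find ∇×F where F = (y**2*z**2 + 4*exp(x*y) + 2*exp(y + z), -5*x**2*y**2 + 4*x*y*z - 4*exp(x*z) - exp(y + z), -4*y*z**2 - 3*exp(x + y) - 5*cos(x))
(-4*x*y + 4*x*exp(x*z) - 4*z**2 - 3*exp(x + y) + exp(y + z), 2*y**2*z + 3*exp(x + y) + 2*exp(y + z) - 5*sin(x), -10*x*y**2 - 4*x*exp(x*y) - 2*y*z**2 + 4*y*z - 4*z*exp(x*z) - 2*exp(y + z))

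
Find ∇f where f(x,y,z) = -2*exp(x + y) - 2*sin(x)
(-2*exp(x + y) - 2*cos(x), -2*exp(x + y), 0)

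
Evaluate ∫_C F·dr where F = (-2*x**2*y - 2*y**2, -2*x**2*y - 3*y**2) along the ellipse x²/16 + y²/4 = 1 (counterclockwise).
64*pi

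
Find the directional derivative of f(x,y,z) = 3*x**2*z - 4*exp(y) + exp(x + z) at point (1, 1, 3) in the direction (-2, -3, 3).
sqrt(22)*(-27 + 12*E + exp(4))/22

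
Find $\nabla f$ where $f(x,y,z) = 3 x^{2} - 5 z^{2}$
(6*x, 0, -10*z)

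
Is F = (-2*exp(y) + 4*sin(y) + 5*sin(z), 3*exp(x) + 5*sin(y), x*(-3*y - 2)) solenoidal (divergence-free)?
No, ∇·F = 5*cos(y)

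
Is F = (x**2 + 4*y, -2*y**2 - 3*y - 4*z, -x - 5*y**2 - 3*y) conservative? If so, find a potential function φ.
No, ∇×F = (1 - 10*y, 1, -4) ≠ 0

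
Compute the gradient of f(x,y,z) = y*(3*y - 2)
(0, 6*y - 2, 0)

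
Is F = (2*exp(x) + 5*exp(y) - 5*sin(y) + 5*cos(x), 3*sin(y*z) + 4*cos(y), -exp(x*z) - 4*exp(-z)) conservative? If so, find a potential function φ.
No, ∇×F = (-3*y*cos(y*z), z*exp(x*z), -5*exp(y) + 5*cos(y)) ≠ 0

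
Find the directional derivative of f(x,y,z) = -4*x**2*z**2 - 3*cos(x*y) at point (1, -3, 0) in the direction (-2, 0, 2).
-9*sqrt(2)*sin(3)/2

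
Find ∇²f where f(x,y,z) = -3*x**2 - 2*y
-6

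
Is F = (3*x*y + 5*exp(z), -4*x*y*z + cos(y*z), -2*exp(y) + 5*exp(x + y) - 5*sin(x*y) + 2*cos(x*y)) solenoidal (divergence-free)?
No, ∇·F = -4*x*z + 3*y - z*sin(y*z)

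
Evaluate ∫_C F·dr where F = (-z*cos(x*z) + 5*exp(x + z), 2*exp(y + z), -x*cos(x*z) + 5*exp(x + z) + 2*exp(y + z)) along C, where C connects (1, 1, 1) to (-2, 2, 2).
-7*exp(2) + sin(4) + sin(1) + 5 + 2*exp(4)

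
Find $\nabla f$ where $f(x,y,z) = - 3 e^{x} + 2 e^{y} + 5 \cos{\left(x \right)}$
(-3*exp(x) - 5*sin(x), 2*exp(y), 0)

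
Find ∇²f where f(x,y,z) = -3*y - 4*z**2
-8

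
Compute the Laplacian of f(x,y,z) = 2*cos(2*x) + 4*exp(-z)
-8*cos(2*x) + 4*exp(-z)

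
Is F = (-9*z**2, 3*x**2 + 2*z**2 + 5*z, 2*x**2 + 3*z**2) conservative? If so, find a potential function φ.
No, ∇×F = (-4*z - 5, -4*x - 18*z, 6*x) ≠ 0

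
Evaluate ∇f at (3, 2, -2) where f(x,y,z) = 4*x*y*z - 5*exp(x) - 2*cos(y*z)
(-5*exp(3) - 16, -24 + 4*sin(4), 24 - 4*sin(4))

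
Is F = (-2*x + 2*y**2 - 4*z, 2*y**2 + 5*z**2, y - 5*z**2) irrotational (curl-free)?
No, ∇×F = (1 - 10*z, -4, -4*y)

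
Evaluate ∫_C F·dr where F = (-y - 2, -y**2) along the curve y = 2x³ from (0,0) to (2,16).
-4132/3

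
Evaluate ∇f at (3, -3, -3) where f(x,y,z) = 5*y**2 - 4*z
(0, -30, -4)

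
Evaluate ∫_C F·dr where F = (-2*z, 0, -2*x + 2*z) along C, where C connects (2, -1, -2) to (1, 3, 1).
-13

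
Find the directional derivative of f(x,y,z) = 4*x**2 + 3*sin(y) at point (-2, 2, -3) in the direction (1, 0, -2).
-16*sqrt(5)/5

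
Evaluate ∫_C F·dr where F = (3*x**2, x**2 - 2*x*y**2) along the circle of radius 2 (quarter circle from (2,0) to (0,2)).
-2*pi - 8/3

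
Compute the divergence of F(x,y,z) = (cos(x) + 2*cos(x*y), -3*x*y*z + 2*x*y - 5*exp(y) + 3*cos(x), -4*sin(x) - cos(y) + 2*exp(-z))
-3*x*z + 2*x - 2*y*sin(x*y) - 5*exp(y) - sin(x) - 2*exp(-z)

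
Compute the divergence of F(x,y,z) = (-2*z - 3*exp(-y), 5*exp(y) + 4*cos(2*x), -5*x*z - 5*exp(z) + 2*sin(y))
-5*x + 5*exp(y) - 5*exp(z)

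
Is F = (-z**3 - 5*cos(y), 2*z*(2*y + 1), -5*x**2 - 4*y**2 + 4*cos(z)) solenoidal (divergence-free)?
No, ∇·F = 4*z - 4*sin(z)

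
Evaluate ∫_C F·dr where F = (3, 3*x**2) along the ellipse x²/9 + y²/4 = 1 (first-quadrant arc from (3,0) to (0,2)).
27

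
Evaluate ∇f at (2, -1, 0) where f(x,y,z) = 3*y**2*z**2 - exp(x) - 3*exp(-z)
(-exp(2), 0, 3)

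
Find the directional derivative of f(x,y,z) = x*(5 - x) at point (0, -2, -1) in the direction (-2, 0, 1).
-2*sqrt(5)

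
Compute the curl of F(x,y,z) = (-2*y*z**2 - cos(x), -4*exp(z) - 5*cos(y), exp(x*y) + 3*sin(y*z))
(x*exp(x*y) + 3*z*cos(y*z) + 4*exp(z), y*(-4*z - exp(x*y)), 2*z**2)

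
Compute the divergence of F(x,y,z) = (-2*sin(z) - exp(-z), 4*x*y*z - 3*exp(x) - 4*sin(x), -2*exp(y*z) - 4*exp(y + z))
4*x*z - 2*y*exp(y*z) - 4*exp(y + z)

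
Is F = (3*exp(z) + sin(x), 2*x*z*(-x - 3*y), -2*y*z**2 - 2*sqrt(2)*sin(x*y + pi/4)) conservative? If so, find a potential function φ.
No, ∇×F = (2*x*(x + 3*y) - 2*sqrt(2)*x*cos(x*y + pi/4) - 2*z**2, 2*sqrt(2)*y*cos(x*y + pi/4) + 3*exp(z), 2*z*(-2*x - 3*y)) ≠ 0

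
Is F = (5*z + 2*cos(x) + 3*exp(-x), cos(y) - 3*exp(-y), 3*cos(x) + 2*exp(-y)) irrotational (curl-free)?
No, ∇×F = (-2*exp(-y), 3*sin(x) + 5, 0)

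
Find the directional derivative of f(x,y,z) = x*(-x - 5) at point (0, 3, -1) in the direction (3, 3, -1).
-15*sqrt(19)/19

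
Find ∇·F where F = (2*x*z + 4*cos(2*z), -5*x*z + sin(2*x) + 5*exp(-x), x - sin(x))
2*z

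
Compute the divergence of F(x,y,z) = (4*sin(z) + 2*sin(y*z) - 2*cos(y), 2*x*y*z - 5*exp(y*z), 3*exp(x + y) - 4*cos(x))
z*(2*x - 5*exp(y*z))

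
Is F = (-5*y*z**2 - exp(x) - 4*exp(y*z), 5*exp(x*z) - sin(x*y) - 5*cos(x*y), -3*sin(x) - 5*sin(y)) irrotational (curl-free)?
No, ∇×F = (-5*x*exp(x*z) - 5*cos(y), -10*y*z - 4*y*exp(y*z) + 3*cos(x), 5*y*sin(x*y) - y*cos(x*y) + 5*z**2 + 5*z*exp(x*z) + 4*z*exp(y*z))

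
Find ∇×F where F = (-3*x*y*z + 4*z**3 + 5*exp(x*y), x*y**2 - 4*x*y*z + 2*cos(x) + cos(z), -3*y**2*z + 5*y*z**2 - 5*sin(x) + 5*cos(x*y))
(4*x*y - 5*x*sin(x*y) - 6*y*z + 5*z**2 + sin(z), -3*x*y + 5*y*sin(x*y) + 12*z**2 + 5*cos(x), 3*x*z - 5*x*exp(x*y) + y**2 - 4*y*z - 2*sin(x))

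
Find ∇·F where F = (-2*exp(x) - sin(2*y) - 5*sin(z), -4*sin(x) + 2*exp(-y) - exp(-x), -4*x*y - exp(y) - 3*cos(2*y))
-2*exp(x) - 2*exp(-y)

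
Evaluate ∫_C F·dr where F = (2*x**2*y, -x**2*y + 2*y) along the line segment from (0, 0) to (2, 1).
4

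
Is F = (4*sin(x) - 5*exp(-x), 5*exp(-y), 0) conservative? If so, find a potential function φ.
Yes, F is conservative. φ = -4*cos(x) - 5*exp(-y) + 5*exp(-x)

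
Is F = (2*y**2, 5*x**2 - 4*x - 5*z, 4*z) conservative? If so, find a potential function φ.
No, ∇×F = (5, 0, 10*x - 4*y - 4) ≠ 0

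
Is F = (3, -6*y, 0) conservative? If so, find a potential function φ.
Yes, F is conservative. φ = 3*x - 3*y**2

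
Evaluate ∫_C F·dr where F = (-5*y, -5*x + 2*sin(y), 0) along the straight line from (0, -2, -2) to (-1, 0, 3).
-2 + 2*cos(2)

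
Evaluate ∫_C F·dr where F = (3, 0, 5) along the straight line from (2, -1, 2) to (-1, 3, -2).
-29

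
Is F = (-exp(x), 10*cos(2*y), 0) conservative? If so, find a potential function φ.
Yes, F is conservative. φ = -exp(x) + 5*sin(2*y)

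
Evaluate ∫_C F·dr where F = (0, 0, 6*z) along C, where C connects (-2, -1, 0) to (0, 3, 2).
12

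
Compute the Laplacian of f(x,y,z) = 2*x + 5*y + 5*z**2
10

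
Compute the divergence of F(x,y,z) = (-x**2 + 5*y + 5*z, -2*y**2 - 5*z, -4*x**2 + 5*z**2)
-2*x - 4*y + 10*z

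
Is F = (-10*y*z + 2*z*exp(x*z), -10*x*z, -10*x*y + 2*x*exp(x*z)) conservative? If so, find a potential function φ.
Yes, F is conservative. φ = -10*x*y*z + 2*exp(x*z)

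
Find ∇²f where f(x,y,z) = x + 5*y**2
10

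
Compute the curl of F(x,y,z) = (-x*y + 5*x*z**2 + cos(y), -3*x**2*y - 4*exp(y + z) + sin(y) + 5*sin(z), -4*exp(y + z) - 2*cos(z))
(-5*cos(z), 10*x*z, -6*x*y + x + sin(y))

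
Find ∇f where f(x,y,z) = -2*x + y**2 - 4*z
(-2, 2*y, -4)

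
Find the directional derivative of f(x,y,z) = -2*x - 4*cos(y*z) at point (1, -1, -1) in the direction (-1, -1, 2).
sqrt(6)*(1 - 2*sin(1))/3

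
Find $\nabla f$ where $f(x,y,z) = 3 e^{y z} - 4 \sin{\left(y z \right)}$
(0, z*(3*exp(y*z) - 4*cos(y*z)), y*(3*exp(y*z) - 4*cos(y*z)))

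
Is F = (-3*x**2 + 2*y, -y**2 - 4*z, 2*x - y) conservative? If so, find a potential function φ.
No, ∇×F = (3, -2, -2) ≠ 0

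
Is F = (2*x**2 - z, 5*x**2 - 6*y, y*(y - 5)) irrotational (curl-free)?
No, ∇×F = (2*y - 5, -1, 10*x)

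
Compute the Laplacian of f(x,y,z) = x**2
2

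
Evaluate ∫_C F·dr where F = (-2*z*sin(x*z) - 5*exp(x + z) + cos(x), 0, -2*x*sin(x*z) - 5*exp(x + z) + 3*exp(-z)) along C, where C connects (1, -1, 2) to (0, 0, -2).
-3*exp(2) - sin(1) - 2*exp(-2) - 2*cos(2) + 2 + 5*exp(3)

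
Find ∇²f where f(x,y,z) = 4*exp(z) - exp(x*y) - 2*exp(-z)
(-(x**2 + y**2)*exp(x*y + z) + 4*exp(2*z) - 2)*exp(-z)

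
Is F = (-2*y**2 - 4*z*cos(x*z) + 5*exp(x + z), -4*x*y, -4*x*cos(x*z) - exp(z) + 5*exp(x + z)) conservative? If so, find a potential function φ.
Yes, F is conservative. φ = -2*x*y**2 - exp(z) + 5*exp(x + z) - 4*sin(x*z)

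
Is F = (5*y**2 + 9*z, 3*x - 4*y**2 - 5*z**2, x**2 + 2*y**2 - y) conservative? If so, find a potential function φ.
No, ∇×F = (4*y + 10*z - 1, 9 - 2*x, 3 - 10*y) ≠ 0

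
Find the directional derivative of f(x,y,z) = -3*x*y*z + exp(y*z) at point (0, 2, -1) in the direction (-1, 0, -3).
-3*sqrt(10)*(1 + exp(2))*exp(-2)/5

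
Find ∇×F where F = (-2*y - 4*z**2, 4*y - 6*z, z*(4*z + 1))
(6, -8*z, 2)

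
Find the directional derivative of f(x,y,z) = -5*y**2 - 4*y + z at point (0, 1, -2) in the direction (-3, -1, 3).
17*sqrt(19)/19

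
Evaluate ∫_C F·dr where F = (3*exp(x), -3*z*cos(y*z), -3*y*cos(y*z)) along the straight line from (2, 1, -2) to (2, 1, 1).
-3*sin(2) - 3*sin(1)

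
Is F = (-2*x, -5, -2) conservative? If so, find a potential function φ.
Yes, F is conservative. φ = -x**2 - 5*y - 2*z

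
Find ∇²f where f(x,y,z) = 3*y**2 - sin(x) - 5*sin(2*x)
sin(x) + 20*sin(2*x) + 6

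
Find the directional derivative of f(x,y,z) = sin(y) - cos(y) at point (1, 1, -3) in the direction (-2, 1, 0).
sqrt(10)*sin(pi/4 + 1)/5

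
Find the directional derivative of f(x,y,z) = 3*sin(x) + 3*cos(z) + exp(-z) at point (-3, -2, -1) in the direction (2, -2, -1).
2*cos(3) - sin(1) + E/3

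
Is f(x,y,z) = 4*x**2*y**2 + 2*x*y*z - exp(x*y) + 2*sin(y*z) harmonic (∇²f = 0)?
No, ∇²f = -x**2*exp(x*y) + 8*x**2 - y**2*(exp(x*y) - 8) - 2*y**2*sin(y*z) - 2*z**2*sin(y*z)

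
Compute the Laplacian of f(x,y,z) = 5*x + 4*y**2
8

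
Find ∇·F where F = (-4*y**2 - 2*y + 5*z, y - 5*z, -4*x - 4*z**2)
1 - 8*z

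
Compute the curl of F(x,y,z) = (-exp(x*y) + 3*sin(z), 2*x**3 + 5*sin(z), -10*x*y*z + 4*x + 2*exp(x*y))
(-10*x*z + 2*x*exp(x*y) - 5*cos(z), 10*y*z - 2*y*exp(x*y) + 3*cos(z) - 4, x*(6*x + exp(x*y)))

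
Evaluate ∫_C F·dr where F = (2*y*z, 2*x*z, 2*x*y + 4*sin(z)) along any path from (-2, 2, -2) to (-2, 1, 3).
-28 + 4*cos(2) - 4*cos(3)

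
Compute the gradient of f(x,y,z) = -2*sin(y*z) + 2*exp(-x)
(-2*exp(-x), -2*z*cos(y*z), -2*y*cos(y*z))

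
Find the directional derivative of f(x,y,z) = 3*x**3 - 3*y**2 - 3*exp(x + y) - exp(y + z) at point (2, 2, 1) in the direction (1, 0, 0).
36 - 3*exp(4)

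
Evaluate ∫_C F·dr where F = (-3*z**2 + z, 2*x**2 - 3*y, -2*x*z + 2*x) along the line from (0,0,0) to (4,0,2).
-44/3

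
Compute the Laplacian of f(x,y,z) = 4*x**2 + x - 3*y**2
2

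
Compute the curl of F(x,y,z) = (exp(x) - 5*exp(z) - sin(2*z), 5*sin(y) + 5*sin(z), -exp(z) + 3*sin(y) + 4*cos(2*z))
(3*cos(y) - 5*cos(z), -5*exp(z) - 2*cos(2*z), 0)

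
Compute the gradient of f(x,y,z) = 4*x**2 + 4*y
(8*x, 4, 0)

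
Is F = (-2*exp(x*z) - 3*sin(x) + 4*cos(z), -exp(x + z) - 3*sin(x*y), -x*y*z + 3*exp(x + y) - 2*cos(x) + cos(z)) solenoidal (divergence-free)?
No, ∇·F = -x*y - 3*x*cos(x*y) - 2*z*exp(x*z) - sin(z) - 3*cos(x)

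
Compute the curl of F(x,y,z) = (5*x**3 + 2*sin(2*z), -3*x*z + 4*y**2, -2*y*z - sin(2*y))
(3*x - 2*z - 2*cos(2*y), 4*cos(2*z), -3*z)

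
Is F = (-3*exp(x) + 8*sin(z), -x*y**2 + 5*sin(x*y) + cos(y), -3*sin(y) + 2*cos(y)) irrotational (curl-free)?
No, ∇×F = (-2*sin(y) - 3*cos(y), 8*cos(z), y*(-y + 5*cos(x*y)))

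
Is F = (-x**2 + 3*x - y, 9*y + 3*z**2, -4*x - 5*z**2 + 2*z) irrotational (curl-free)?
No, ∇×F = (-6*z, 4, 1)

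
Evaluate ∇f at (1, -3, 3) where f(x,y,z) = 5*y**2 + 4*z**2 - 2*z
(0, -30, 22)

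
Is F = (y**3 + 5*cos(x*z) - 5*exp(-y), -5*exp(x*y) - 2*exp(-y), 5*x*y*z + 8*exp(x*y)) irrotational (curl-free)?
No, ∇×F = (x*(5*z + 8*exp(x*y)), -5*x*sin(x*z) - 5*y*z - 8*y*exp(x*y), -3*y**2 - 5*y*exp(x*y) - 5*exp(-y))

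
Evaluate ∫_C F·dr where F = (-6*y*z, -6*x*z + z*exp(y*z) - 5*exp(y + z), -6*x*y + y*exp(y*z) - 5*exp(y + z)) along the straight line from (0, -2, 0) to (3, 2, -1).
-5*E + 6*exp(-2) + 35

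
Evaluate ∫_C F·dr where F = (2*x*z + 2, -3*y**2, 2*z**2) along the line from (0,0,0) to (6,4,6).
236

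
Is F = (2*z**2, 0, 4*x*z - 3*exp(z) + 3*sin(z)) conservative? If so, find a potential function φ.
Yes, F is conservative. φ = 2*x*z**2 - 3*exp(z) - 3*cos(z)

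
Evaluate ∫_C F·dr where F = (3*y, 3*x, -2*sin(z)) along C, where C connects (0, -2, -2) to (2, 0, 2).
0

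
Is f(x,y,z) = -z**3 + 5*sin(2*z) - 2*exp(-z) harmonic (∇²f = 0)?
No, ∇²f = -6*z - 20*sin(2*z) - 2*exp(-z)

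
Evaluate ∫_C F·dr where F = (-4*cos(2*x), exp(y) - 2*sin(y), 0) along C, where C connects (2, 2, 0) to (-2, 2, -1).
4*sin(4)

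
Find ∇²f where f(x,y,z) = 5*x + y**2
2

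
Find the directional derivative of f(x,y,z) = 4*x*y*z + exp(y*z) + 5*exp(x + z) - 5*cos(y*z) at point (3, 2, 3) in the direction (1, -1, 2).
sqrt(6)*(5*sin(6) + 36 + 16*exp(6))/6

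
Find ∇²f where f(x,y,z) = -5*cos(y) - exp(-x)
5*cos(y) - exp(-x)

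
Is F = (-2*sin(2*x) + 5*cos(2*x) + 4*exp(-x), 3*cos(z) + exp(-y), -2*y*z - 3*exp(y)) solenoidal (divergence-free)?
No, ∇·F = -2*y - 10*sin(2*x) - 4*cos(2*x) - exp(-y) - 4*exp(-x)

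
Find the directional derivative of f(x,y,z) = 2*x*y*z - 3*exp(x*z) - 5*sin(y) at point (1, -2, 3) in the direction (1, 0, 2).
sqrt(5)*(-3*exp(3) - 4)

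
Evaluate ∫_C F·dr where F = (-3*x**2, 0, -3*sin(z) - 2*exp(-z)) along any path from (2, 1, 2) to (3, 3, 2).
-19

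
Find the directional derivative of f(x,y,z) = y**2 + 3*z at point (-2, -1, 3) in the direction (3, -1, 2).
4*sqrt(14)/7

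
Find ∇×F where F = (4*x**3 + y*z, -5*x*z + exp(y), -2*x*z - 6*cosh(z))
(5*x, y + 2*z, -6*z)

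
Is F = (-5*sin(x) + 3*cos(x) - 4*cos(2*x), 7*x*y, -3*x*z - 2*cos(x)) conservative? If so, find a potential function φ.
No, ∇×F = (0, 3*z - 2*sin(x), 7*y) ≠ 0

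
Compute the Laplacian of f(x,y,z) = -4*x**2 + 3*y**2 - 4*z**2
-10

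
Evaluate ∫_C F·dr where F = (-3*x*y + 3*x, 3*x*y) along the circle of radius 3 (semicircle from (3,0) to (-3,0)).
54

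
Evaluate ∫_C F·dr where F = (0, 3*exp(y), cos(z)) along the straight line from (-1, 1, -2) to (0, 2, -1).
-3*E - sin(1) + sin(2) + 3*exp(2)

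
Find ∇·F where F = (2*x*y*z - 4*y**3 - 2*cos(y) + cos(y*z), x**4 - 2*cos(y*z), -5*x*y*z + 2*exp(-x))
-5*x*y + 2*y*z + 2*z*sin(y*z)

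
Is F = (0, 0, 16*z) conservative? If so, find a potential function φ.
Yes, F is conservative. φ = 8*z**2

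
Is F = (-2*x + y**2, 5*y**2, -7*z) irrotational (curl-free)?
No, ∇×F = (0, 0, -2*y)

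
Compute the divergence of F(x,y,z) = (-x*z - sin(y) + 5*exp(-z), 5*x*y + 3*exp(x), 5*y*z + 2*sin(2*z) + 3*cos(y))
5*x + 5*y - z + 4*cos(2*z)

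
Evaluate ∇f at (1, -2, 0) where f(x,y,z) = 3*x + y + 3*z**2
(3, 1, 0)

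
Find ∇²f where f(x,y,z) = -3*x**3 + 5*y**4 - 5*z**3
-18*x + 60*y**2 - 30*z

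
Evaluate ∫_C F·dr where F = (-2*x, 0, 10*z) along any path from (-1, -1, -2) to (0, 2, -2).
1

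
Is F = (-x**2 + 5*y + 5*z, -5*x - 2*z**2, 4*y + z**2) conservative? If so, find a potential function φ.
No, ∇×F = (4*z + 4, 5, -10) ≠ 0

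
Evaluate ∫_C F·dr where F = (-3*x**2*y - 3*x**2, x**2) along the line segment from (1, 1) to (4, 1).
-126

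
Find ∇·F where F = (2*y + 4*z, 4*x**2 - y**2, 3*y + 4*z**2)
-2*y + 8*z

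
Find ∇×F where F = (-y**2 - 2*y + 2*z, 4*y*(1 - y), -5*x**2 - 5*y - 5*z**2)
(-5, 10*x + 2, 2*y + 2)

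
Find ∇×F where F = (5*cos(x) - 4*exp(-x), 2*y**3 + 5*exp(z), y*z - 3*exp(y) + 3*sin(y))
(z - 3*exp(y) - 5*exp(z) + 3*cos(y), 0, 0)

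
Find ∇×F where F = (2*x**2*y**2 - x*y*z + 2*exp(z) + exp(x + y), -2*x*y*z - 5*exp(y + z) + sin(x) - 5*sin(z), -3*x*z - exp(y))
(2*x*y - exp(y) + 5*exp(y + z) + 5*cos(z), -x*y + 3*z + 2*exp(z), -4*x**2*y + x*z - 2*y*z - exp(x + y) + cos(x))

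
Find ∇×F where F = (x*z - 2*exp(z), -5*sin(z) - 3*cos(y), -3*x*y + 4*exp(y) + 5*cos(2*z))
(-3*x + 4*exp(y) + 5*cos(z), x + 3*y - 2*exp(z), 0)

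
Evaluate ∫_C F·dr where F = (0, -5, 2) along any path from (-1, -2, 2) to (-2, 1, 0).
-19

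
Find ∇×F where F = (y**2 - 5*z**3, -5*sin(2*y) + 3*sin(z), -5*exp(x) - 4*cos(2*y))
(8*sin(2*y) - 3*cos(z), -15*z**2 + 5*exp(x), -2*y)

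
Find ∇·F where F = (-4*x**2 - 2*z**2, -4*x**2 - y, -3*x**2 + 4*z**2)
-8*x + 8*z - 1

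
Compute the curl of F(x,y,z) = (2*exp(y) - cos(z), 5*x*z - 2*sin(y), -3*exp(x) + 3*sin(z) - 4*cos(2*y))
(-5*x + 8*sin(2*y), 3*exp(x) + sin(z), 5*z - 2*exp(y))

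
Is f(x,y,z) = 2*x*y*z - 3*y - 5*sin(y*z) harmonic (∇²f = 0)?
No, ∇²f = 5*(y**2 + z**2)*sin(y*z)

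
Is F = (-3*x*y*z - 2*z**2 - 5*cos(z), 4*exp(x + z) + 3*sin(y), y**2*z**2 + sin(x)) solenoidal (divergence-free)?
No, ∇·F = 2*y**2*z - 3*y*z + 3*cos(y)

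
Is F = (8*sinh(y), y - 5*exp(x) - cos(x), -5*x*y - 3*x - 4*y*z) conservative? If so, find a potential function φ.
No, ∇×F = (-5*x - 4*z, 5*y + 3, -5*exp(x) + sin(x) - 8*cosh(y)) ≠ 0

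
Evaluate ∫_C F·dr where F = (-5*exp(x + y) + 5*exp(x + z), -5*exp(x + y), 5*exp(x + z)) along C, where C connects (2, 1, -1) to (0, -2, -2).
-5*E*(1 - exp(2))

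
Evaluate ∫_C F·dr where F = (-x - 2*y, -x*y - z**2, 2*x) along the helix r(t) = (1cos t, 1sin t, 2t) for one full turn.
-14*pi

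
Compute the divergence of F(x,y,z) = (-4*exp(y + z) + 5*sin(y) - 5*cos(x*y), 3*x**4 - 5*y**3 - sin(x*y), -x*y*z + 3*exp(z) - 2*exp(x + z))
-x*y - x*cos(x*y) - 15*y**2 + 5*y*sin(x*y) + 3*exp(z) - 2*exp(x + z)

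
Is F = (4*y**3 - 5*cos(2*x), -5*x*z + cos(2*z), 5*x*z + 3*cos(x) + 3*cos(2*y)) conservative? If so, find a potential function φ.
No, ∇×F = (5*x - 6*sin(2*y) + 2*sin(2*z), -5*z + 3*sin(x), -12*y**2 - 5*z) ≠ 0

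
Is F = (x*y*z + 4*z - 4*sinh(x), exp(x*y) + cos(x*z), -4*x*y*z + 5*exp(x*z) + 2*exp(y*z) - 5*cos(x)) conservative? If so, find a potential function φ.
No, ∇×F = (-4*x*z + x*sin(x*z) + 2*z*exp(y*z), x*y + 4*y*z - 5*z*exp(x*z) - 5*sin(x) + 4, -x*z + y*exp(x*y) - z*sin(x*z)) ≠ 0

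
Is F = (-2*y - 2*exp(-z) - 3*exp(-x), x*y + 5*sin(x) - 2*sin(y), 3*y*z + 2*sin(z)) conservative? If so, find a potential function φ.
No, ∇×F = (3*z, 2*exp(-z), y + 5*cos(x) + 2) ≠ 0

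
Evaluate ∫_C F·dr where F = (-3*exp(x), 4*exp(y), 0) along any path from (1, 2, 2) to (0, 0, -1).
-4*exp(2) + 1 + 3*E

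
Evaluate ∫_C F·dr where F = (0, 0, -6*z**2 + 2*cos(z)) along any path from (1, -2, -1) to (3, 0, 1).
-4 + 4*sin(1)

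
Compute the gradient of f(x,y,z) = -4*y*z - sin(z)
(0, -4*z, -4*y - cos(z))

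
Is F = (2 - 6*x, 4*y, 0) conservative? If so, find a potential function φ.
Yes, F is conservative. φ = -3*x**2 + 2*x + 2*y**2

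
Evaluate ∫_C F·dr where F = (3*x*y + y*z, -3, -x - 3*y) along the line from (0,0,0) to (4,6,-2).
84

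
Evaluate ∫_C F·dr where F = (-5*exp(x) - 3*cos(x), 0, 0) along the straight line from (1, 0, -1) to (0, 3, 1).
-5 + 3*sin(1) + 5*E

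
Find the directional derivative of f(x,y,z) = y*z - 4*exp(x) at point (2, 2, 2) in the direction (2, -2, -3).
2*sqrt(17)*(-4*exp(2) - 5)/17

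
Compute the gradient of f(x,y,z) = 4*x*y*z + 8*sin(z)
(4*y*z, 4*x*z, 4*x*y + 8*cos(z))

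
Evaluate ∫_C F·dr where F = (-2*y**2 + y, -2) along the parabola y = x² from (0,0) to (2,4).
-272/15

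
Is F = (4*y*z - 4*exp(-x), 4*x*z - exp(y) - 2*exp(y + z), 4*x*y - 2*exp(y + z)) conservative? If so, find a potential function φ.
Yes, F is conservative. φ = 4*x*y*z - exp(y) - 2*exp(y + z) + 4*exp(-x)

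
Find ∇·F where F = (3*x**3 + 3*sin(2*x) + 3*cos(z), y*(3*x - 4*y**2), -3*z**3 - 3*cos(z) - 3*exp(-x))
9*x**2 + 3*x - 12*y**2 - 9*z**2 + 3*sin(z) + 6*cos(2*x)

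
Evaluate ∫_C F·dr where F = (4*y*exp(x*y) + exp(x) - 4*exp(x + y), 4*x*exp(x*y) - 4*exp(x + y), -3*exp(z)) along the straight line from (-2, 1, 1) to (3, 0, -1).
-3*exp(3) - 5*exp(-2) + exp(-1) + 4 + 3*E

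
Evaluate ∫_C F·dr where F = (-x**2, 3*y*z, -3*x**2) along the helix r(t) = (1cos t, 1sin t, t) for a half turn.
2/3 - 9*pi/4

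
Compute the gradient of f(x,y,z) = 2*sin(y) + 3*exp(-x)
(-3*exp(-x), 2*cos(y), 0)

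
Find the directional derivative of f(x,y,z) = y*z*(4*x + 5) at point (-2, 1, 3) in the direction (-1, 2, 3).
-39*sqrt(14)/14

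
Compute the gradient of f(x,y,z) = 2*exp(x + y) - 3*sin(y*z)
(2*exp(x + y), -3*z*cos(y*z) + 2*exp(x + y), -3*y*cos(y*z))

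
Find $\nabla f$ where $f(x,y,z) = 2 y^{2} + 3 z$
(0, 4*y, 3)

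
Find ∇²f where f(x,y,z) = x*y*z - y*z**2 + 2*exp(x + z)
-2*y + 4*exp(x + z)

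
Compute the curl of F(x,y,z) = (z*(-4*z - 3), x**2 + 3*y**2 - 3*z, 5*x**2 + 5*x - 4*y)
(-1, -10*x - 8*z - 8, 2*x)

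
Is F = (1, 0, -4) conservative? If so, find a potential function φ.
Yes, F is conservative. φ = x - 4*z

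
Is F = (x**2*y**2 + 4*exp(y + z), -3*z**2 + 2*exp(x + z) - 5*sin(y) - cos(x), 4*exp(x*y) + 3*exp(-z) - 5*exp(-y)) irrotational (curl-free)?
No, ∇×F = (4*x*exp(x*y) + 6*z - 2*exp(x + z) + 5*exp(-y), -4*y*exp(x*y) + 4*exp(y + z), -2*x**2*y + 2*exp(x + z) - 4*exp(y + z) + sin(x))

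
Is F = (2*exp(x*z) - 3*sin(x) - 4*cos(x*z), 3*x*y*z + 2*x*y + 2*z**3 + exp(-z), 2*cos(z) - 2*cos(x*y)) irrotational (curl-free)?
No, ∇×F = (-3*x*y + 2*x*sin(x*y) - 6*z**2 + exp(-z), 2*x*exp(x*z) + 4*x*sin(x*z) - 2*y*sin(x*y), y*(3*z + 2))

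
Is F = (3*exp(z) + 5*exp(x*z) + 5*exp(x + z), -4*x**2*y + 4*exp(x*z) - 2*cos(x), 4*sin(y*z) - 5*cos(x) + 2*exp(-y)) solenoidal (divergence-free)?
No, ∇·F = -4*x**2 + 4*y*cos(y*z) + 5*z*exp(x*z) + 5*exp(x + z)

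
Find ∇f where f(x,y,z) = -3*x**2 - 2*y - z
(-6*x, -2, -1)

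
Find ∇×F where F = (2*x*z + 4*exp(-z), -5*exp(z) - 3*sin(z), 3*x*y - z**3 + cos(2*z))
(3*x + 5*exp(z) + 3*cos(z), 2*x - 3*y - 4*exp(-z), 0)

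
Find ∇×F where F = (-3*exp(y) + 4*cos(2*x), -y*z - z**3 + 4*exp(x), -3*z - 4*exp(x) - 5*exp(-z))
(y + 3*z**2, 4*exp(x), 4*exp(x) + 3*exp(y))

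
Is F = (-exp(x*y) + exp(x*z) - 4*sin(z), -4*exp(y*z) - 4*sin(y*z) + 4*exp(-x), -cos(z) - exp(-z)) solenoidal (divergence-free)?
No, ∇·F = -y*exp(x*y) + z*exp(x*z) - 4*z*exp(y*z) - 4*z*cos(y*z) + sin(z) + exp(-z)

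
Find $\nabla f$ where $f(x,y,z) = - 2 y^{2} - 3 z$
(0, -4*y, -3)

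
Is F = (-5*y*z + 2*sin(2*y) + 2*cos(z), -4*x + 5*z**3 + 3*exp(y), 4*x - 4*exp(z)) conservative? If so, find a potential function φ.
No, ∇×F = (-15*z**2, -5*y - 2*sin(z) - 4, 5*z - 8*cos(y)**2) ≠ 0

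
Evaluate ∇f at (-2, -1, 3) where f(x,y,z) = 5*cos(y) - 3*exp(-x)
(3*exp(2), 5*sin(1), 0)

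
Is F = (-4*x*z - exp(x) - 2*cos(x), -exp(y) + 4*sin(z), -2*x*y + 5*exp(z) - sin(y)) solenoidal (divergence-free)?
No, ∇·F = -4*z - exp(x) - exp(y) + 5*exp(z) + 2*sin(x)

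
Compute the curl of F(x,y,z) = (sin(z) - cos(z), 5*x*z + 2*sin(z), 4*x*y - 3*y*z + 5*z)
(-x - 3*z - 2*cos(z), -4*y + sqrt(2)*sin(z + pi/4), 5*z)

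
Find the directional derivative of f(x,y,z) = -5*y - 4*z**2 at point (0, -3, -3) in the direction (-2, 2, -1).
-34/3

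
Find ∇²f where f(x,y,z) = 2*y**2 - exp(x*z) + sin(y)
-x**2*exp(x*z) - z**2*exp(x*z) - sin(y) + 4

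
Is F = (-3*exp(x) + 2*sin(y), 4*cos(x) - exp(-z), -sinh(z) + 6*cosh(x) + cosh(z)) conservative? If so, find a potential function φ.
No, ∇×F = (-exp(-z), -6*sinh(x), -4*sin(x) - 2*cos(y)) ≠ 0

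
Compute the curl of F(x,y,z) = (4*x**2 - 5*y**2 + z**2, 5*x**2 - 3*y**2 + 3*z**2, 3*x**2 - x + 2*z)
(-6*z, -6*x + 2*z + 1, 10*x + 10*y)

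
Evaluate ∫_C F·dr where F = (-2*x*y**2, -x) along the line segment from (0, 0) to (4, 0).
0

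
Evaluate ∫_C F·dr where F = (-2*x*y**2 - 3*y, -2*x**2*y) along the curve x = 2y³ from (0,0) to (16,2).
-1096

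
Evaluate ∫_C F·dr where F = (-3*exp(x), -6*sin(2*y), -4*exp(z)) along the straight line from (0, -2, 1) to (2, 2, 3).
-4*exp(3) - 3*exp(2) + 3 + 4*E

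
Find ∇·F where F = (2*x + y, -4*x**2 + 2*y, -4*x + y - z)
3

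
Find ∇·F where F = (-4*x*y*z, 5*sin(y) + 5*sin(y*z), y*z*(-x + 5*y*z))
-x*y + 10*y**2*z - 4*y*z + 5*z*cos(y*z) + 5*cos(y)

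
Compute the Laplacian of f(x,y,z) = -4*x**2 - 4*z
-8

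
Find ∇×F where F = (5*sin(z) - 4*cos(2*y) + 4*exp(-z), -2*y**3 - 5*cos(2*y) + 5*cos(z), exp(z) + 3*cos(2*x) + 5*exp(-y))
(5*sin(z) - 5*exp(-y), 6*sin(2*x) + 5*cos(z) - 4*exp(-z), -8*sin(2*y))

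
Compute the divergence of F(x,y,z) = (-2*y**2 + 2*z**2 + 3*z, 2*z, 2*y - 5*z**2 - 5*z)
-10*z - 5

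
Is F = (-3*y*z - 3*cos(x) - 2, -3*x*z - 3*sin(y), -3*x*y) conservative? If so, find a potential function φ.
Yes, F is conservative. φ = -3*x*y*z - 2*x - 3*sin(x) + 3*cos(y)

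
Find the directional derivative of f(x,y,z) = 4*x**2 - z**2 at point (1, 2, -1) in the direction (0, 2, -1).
-2*sqrt(5)/5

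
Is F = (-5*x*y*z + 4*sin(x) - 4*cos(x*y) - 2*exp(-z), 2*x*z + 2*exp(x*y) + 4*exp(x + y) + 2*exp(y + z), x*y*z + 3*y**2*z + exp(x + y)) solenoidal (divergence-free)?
No, ∇·F = x*y + 2*x*exp(x*y) + 3*y**2 - 5*y*z + 4*y*sin(x*y) + 4*exp(x + y) + 2*exp(y + z) + 4*cos(x)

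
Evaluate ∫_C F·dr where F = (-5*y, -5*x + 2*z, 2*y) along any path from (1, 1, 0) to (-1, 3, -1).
14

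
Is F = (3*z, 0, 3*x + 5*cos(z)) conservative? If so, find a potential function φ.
Yes, F is conservative. φ = 3*x*z + 5*sin(z)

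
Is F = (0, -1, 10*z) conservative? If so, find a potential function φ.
Yes, F is conservative. φ = -y + 5*z**2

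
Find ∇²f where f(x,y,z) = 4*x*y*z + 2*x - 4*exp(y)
-4*exp(y)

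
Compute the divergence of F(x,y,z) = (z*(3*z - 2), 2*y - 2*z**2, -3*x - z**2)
2 - 2*z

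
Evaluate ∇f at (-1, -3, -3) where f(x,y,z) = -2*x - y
(-2, -1, 0)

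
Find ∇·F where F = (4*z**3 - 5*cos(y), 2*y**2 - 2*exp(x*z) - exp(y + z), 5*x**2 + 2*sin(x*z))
2*x*cos(x*z) + 4*y - exp(y + z)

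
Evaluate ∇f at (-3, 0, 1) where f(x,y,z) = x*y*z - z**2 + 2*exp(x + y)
(2*exp(-3), -3 + 2*exp(-3), -2)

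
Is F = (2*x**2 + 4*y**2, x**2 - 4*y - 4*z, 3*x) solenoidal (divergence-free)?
No, ∇·F = 4*x - 4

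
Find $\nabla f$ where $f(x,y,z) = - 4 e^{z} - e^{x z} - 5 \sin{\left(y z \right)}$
(-z*exp(x*z), -5*z*cos(y*z), -x*exp(x*z) - 5*y*cos(y*z) - 4*exp(z))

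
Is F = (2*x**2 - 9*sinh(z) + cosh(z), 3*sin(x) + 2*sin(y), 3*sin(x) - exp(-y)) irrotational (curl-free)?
No, ∇×F = (exp(-y), -3*cos(x) + sinh(z) - 9*cosh(z), 3*cos(x))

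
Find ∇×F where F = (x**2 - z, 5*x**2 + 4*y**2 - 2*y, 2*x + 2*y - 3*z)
(2, -3, 10*x)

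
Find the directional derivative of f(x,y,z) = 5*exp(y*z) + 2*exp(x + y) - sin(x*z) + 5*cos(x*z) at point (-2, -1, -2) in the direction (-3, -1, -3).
sqrt(19)*(-8 - 12*exp(3)*cos(4) - 60*exp(3)*sin(4) + 25*exp(5))*exp(-3)/19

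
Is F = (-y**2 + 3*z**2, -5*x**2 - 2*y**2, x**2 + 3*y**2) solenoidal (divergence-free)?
No, ∇·F = -4*y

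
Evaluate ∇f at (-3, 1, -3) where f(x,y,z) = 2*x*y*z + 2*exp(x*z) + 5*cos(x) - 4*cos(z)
(-6*exp(9) - 6 + 5*sin(3), 18, -6*exp(9) - 6 - 4*sin(3))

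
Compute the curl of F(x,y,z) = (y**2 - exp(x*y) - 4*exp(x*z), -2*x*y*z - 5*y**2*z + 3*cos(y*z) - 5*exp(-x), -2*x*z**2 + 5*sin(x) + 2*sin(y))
(2*x*y + 5*y**2 + 3*y*sin(y*z) + 2*cos(y), -4*x*exp(x*z) + 2*z**2 - 5*cos(x), x*exp(x*y) - 2*y*z - 2*y + 5*exp(-x))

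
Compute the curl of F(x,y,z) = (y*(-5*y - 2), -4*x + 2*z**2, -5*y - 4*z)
(-4*z - 5, 0, 10*y - 2)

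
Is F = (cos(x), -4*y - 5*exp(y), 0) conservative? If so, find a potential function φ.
Yes, F is conservative. φ = -2*y**2 - 5*exp(y) + sin(x)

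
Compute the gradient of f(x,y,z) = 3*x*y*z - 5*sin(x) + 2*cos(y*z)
(3*y*z - 5*cos(x), z*(3*x - 2*sin(y*z)), y*(3*x - 2*sin(y*z)))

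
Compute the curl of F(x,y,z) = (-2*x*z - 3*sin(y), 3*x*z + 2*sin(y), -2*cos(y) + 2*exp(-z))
(-3*x + 2*sin(y), -2*x, 3*z + 3*cos(y))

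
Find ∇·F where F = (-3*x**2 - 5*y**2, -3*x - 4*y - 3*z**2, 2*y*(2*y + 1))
-6*x - 4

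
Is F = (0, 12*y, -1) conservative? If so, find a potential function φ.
Yes, F is conservative. φ = 6*y**2 - z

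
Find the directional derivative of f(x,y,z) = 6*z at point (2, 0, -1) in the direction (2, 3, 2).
12*sqrt(17)/17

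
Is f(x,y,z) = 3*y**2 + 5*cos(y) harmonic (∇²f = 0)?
No, ∇²f = 6 - 5*cos(y)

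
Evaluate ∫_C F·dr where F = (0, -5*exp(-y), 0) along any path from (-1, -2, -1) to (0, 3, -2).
5*(1 - exp(5))*exp(-3)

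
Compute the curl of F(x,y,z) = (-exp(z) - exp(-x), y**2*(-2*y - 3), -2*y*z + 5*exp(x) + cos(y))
(-2*z - sin(y), -5*exp(x) - exp(z), 0)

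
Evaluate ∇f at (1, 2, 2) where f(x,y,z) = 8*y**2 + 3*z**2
(0, 32, 12)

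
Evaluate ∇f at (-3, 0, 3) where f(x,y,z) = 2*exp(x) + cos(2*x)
(2*sin(6) + 2*exp(-3), 0, 0)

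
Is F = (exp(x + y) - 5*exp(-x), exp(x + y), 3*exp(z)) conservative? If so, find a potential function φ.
Yes, F is conservative. φ = 3*exp(z) + exp(x + y) + 5*exp(-x)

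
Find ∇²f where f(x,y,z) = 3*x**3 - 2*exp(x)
18*x - 2*exp(x)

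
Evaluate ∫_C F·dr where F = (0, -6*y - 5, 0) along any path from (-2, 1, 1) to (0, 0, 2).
8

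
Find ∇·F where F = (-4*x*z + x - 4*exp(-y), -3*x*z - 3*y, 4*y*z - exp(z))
4*y - 4*z - exp(z) - 2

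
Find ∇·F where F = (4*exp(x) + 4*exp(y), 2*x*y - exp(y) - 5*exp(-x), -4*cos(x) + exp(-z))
2*x + 4*exp(x) - exp(y) - exp(-z)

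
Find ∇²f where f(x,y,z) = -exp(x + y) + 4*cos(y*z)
-4*y**2*cos(y*z) - 4*z**2*cos(y*z) - 2*exp(x + y)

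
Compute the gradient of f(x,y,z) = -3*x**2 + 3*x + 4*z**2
(3 - 6*x, 0, 8*z)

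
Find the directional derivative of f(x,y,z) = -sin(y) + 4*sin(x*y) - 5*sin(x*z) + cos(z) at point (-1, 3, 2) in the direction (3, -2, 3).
sqrt(22)*(46*cos(3) - 3*sin(2) - 15*cos(2))/22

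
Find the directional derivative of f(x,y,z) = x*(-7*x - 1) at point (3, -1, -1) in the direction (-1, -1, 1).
43*sqrt(3)/3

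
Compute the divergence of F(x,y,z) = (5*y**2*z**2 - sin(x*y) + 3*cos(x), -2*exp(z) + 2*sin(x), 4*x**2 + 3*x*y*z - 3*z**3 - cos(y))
3*x*y - y*cos(x*y) - 9*z**2 - 3*sin(x)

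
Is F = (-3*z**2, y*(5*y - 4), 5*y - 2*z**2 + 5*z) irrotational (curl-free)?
No, ∇×F = (5, -6*z, 0)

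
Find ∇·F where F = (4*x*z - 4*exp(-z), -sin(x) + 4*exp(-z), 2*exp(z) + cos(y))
4*z + 2*exp(z)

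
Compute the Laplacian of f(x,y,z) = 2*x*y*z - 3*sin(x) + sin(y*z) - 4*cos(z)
-y**2*sin(y*z) - z**2*sin(y*z) + 3*sin(x) + 4*cos(z)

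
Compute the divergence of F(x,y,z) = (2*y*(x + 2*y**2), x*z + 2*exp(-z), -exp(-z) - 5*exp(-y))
2*y + exp(-z)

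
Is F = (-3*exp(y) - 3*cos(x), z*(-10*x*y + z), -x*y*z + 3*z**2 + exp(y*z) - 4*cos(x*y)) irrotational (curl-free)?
No, ∇×F = (10*x*y - x*z + 4*x*sin(x*y) + z*exp(y*z) - 2*z, y*(z - 4*sin(x*y)), -10*y*z + 3*exp(y))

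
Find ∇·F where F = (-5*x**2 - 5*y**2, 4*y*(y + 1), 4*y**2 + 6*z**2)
-10*x + 8*y + 12*z + 4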